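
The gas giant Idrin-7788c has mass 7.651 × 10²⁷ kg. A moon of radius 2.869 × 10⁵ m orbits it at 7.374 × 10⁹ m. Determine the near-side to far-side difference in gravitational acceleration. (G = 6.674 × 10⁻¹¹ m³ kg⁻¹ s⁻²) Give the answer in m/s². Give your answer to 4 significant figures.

Differencing GM/(d−r)² and GM/(d+r)² to first order in r/d gives 4GMr/d³.
Δg = 4GMr/d³
   = 4 × (6.674 × 10⁻¹¹) × (7.651 × 10²⁷) × (2.869 × 10⁵) / (7.374 × 10⁹)³
   = 1.461 × 10⁻⁶ m/s²

1.461 × 10⁻⁶ m/s²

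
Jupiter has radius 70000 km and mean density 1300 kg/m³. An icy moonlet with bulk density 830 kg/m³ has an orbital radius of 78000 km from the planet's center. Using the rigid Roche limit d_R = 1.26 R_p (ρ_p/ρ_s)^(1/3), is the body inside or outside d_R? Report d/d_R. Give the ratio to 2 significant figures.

inside; d/d_R ≈ 0.76

d_R = 1.26 × (70000 km) × (1300/830)^(1/3) = 1.024 × 10⁵ km
d/d_R = (78000) / (1.024 × 10⁵) = 0.76
Since d/d_R < 1, the body is inside the Roche limit.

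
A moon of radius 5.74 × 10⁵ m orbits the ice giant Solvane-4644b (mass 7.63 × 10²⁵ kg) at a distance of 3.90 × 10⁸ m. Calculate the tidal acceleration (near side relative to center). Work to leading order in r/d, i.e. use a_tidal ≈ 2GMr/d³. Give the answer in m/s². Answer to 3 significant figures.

9.86 × 10⁻⁵ m/s²

Since r ≪ d, expand the inverse-square field across one radius to get the leading 2GMr/d³ term.
a_tidal = 2GMr/d³
        = 2 × (6.674 × 10⁻¹¹) × (7.63 × 10²⁵) × (5.74 × 10⁵) / (3.90 × 10⁸)³
        = 9.86 × 10⁻⁵ m/s²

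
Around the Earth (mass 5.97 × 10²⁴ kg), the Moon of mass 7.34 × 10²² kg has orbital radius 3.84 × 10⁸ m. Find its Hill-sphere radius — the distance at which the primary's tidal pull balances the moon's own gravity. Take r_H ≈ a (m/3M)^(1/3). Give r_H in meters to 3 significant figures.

r_H ≈ a (m/3M)^(1/3)
    = (3.84 × 10⁸) × (7.34 × 10²² / (3 × 5.97 × 10²⁴))^(1/3)
    = 6.15 × 10⁷ m

6.15 × 10⁷ m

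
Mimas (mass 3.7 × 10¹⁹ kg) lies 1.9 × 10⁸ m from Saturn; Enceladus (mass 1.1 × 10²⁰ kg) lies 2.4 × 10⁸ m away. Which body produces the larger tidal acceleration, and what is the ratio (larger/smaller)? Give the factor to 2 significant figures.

Tidal acceleration ∝ M/d³, so compare M/d³ for each.
Mimas: (3.7 × 10¹⁹) / (1.9 × 10⁸)³ = 5.394 × 10⁻⁶
Enceladus: (1.1 × 10²⁰) / (2.4 × 10⁸)³ = 7.957 × 10⁻⁶
Ratio (larger/smaller) = 1.5

Enceladus, by a factor of ≈ 1.5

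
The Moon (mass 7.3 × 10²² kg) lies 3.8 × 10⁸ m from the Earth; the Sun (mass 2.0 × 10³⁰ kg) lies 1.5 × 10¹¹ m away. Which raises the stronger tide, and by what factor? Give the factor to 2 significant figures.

The Moon, by a factor of ≈ 2.2

Tidal acceleration ∝ M/d³, so compare M/d³ for each.
The Moon: (7.3 × 10²²) / (3.8 × 10⁸)³ = 1.330 × 10⁻³
The Sun: (2.0 × 10³⁰) / (1.5 × 10¹¹)³ = 5.926 × 10⁻⁴
Ratio (larger/smaller) = 2.2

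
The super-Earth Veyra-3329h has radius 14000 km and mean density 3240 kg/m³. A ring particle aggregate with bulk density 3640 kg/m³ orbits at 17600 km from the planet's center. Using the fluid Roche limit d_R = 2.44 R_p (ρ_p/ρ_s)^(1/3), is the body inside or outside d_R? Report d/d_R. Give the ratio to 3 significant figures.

inside; d/d_R ≈ 0.536

d_R = 2.44 × (14000 km) × (3240/3640)^(1/3) = 32860 km
d/d_R = (17600) / (32860) = 0.536
Since d/d_R < 1, the body is inside the Roche limit.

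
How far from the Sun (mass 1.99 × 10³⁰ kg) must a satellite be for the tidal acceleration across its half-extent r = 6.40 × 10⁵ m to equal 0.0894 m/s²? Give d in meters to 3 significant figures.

2GMr/d³ = a_tidal  ⇒  d = (2GMr / a_tidal)^(1/3)
d = (2 × 6.674×10⁻¹¹ × (1.99 × 10³⁰) × (6.40 × 10⁵) / (0.0894))^(1/3)
  = 1.24 × 10⁹ m

1.24 × 10⁹ m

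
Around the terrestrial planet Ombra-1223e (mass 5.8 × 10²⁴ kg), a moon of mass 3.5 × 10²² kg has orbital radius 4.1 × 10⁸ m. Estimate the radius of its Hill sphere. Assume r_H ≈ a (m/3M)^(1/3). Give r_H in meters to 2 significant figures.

r_H ≈ a (m/3M)^(1/3)
    = (4.1 × 10⁸) × (3.5 × 10²² / (3 × 5.8 × 10²⁴))^(1/3)
    = 5.2 × 10⁷ m

5.2 × 10⁷ m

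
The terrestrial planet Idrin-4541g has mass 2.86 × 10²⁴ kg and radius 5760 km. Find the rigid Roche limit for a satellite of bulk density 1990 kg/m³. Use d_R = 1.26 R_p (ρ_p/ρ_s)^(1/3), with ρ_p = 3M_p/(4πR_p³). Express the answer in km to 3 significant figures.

8820 km

ρ_p = 3M_p/(4πR_p³) = 3 × (2.86 × 10²⁴) / (4π × (5.76 × 10⁶ m)³) = 3570 kg/m³
d_R = 1.26 × 5760 km × (3570/1990)^(1/3)
    = 8820 km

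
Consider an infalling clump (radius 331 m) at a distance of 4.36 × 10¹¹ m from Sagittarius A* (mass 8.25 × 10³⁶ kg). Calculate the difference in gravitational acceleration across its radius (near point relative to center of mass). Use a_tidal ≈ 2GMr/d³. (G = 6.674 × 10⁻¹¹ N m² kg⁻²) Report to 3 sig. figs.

4.40 × 10⁻⁶ m/s²

Since r ≪ d, expand the inverse-square field across one radius to get the leading 2GMr/d³ term.
a_tidal = 2GMr/d³
        = 2 × (6.674 × 10⁻¹¹) × (8.25 × 10³⁶) × (331) / (4.36 × 10¹¹)³
        = 4.40 × 10⁻⁶ m/s²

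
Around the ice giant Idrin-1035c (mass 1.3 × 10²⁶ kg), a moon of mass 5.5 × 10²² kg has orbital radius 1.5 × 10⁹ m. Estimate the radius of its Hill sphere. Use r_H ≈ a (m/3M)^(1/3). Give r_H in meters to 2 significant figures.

r_H ≈ a (m/3M)^(1/3)
    = (1.5 × 10⁹) × (5.5 × 10²² / (3 × 1.3 × 10²⁶))^(1/3)
    = 7.8 × 10⁷ m

7.8 × 10⁷ m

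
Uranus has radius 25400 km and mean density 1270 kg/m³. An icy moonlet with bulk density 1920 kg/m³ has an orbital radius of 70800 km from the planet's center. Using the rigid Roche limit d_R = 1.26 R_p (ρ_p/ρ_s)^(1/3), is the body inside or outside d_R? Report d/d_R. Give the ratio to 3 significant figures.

outside; d/d_R ≈ 2.54

d_R = 1.26 × (25400 km) × (1270/1920)^(1/3) = 27890 km
d/d_R = (70800) / (27890) = 2.54
Since d/d_R > 1, the body is outside the Roche limit.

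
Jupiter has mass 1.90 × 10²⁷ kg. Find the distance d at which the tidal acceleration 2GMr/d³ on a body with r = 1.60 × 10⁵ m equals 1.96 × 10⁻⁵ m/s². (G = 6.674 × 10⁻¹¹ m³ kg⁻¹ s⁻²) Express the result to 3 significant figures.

1.27 × 10⁹ m

2GMr/d³ = a_tidal  ⇒  d = (2GMr / a_tidal)^(1/3)
d = (2 × 6.674×10⁻¹¹ × (1.90 × 10²⁷) × (1.60 × 10⁵) / (1.96 × 10⁻⁵))^(1/3)
  = 1.27 × 10⁹ m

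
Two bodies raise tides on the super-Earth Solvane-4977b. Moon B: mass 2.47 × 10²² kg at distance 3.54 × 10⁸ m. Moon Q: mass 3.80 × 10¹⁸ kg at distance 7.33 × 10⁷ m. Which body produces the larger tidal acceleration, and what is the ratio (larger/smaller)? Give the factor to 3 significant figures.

Moon B, by a factor of ≈ 57.7

The tide-raising term goes as M/d³ (the gradient of a 1/d² field).
Moon B: (2.47 × 10²²) / (3.54 × 10⁸)³ = 5.568 × 10⁻⁴
Moon Q: (3.80 × 10¹⁸) / (7.33 × 10⁷)³ = 9.649 × 10⁻⁶
Ratio (larger/smaller) = 57.7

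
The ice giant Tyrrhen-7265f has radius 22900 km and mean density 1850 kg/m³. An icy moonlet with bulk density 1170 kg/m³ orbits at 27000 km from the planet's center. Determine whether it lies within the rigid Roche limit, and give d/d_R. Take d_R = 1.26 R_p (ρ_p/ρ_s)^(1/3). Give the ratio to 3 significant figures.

d_R = 1.26 × (22900 km) × (1850/1170)^(1/3) = 33620 km
d/d_R = (27000) / (33620) = 0.803
Since d/d_R < 1, the body is inside the Roche limit.

inside; d/d_R ≈ 0.803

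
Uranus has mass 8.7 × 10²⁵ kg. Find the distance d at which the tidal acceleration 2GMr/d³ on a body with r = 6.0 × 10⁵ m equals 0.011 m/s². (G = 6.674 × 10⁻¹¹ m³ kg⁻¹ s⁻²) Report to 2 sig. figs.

8.6 × 10⁷ m

2GMr/d³ = a_tidal  ⇒  d = (2GMr / a_tidal)^(1/3)
d = (2 × 6.674×10⁻¹¹ × (8.7 × 10²⁵) × (6.0 × 10⁵) / (0.011))^(1/3)
  = 8.6 × 10⁷ m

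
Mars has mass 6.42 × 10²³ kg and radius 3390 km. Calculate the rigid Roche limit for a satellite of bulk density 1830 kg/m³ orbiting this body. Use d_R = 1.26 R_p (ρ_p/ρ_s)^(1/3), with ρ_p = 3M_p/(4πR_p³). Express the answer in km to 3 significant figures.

5510 km

ρ_p = 3M_p/(4πR_p³) = 3 × (6.42 × 10²³) / (4π × (3.39 × 10⁶ m)³) = 3930 kg/m³
d_R = 1.26 × 3390 km × (3930/1830)^(1/3)
    = 5510 km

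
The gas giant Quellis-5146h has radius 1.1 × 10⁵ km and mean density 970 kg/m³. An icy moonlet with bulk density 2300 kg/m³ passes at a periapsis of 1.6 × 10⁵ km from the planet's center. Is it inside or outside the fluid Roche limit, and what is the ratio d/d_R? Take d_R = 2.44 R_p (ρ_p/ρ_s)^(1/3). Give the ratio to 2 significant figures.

inside; d/d_R ≈ 0.79

d_R = 2.44 × (1.1 × 10⁵ km) × (970/2300)^(1/3) = 2.013 × 10⁵ km
d/d_R = (1.6 × 10⁵) / (2.013 × 10⁵) = 0.79
Since d/d_R < 1, the body is inside the Roche limit.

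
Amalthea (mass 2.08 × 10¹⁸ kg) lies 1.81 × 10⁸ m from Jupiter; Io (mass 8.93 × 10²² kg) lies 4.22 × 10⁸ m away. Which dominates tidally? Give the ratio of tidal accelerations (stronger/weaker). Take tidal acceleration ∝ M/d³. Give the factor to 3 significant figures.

Io, by a factor of ≈ 3390

Compare M/d³ for the two perturbers:
Amalthea: (2.08 × 10¹⁸) / (1.81 × 10⁸)³ = 3.508 × 10⁻⁷
Io: (8.93 × 10²²) / (4.22 × 10⁸)³ = 1.188 × 10⁻³
Ratio (larger/smaller) = 3390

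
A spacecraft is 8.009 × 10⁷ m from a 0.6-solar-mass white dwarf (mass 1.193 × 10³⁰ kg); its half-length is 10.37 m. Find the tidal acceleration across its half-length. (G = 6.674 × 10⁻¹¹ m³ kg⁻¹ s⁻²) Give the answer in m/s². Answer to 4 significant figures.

a_tidal = 2GMr/d³
        = 2 × (6.674 × 10⁻¹¹) × (1.193 × 10³⁰) × (10.37) / (8.009 × 10⁷)³
        = 3.214 × 10⁻³ m/s²

3.214 × 10⁻³ m/s²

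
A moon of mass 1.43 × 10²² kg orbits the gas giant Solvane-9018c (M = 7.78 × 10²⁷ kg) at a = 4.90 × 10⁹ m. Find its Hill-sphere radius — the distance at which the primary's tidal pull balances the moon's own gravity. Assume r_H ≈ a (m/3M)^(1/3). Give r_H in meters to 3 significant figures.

4.16 × 10⁷ m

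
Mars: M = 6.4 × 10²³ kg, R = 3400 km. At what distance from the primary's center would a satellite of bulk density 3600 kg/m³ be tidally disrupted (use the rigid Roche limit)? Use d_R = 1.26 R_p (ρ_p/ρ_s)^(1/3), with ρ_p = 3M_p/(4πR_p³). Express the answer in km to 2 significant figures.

4400 km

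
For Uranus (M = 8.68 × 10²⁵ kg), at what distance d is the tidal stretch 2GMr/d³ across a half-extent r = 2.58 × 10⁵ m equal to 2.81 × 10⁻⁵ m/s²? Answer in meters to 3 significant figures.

4.74 × 10⁸ m

2GMr/d³ = a_tidal  ⇒  d = (2GMr / a_tidal)^(1/3)
d = (2 × 6.674×10⁻¹¹ × (8.68 × 10²⁵) × (2.58 × 10⁵) / (2.81 × 10⁻⁵))^(1/3)
  = 4.74 × 10⁸ m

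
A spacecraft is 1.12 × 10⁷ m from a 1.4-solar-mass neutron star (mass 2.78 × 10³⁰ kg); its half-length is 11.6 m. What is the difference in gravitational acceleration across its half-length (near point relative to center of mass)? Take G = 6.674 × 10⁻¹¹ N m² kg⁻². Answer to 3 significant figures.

3.06 m/s²

a_tidal = 2GMr/d³
        = 2 × (6.674 × 10⁻¹¹) × (2.78 × 10³⁰) × (11.6) / (1.12 × 10⁷)³
        = 3.06 m/s²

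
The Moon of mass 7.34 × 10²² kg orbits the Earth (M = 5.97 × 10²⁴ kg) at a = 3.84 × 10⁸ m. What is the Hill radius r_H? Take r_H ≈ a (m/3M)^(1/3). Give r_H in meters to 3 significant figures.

6.15 × 10⁷ m

r_H ≈ a (m/3M)^(1/3)
    = (3.84 × 10⁸) × (7.34 × 10²² / (3 × 5.97 × 10²⁴))^(1/3)
    = 6.15 × 10⁷ m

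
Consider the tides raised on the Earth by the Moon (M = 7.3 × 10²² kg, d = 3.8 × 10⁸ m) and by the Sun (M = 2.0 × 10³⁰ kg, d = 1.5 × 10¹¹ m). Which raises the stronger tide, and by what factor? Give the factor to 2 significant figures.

Compare M/d³ for the two perturbers:
The Moon: (7.3 × 10²²) / (3.8 × 10⁸)³ = 1.330 × 10⁻³
The Sun: (2.0 × 10³⁰) / (1.5 × 10¹¹)³ = 5.926 × 10⁻⁴
Ratio (larger/smaller) = 2.2

The Moon, by a factor of ≈ 2.2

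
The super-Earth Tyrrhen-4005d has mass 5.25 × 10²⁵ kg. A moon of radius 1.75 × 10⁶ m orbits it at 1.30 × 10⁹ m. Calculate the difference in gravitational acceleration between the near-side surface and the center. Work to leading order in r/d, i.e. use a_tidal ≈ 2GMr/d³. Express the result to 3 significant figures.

Δg = 2GMr/d³
   = 2 × (6.674 × 10⁻¹¹) × (5.25 × 10²⁵) × (1.75 × 10⁶) / (1.30 × 10⁹)³
   = 5.58 × 10⁻⁶ m/s²

5.58 × 10⁻⁶ m/s²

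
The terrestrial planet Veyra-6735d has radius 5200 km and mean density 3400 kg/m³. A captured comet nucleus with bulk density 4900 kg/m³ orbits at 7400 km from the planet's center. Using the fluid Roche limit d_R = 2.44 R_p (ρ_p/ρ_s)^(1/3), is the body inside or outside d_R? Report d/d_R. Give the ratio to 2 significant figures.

inside; d/d_R ≈ 0.66

d_R = 2.44 × (5200 km) × (3400/4900)^(1/3) = 11230 km
d/d_R = (7400) / (11230) = 0.66
Since d/d_R < 1, the body is inside the Roche limit.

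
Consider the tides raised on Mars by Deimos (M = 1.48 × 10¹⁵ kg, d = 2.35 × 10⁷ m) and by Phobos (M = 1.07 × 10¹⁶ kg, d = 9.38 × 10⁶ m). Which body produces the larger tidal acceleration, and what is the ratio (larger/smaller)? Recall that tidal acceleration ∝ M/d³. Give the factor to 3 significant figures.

Phobos, by a factor of ≈ 114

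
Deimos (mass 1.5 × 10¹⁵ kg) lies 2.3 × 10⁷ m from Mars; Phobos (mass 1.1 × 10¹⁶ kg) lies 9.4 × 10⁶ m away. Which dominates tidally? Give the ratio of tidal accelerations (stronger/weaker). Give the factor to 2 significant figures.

Tidal acceleration ∝ M/d³, so compare M/d³ for each.
Deimos: (1.5 × 10¹⁵) / (2.3 × 10⁷)³ = 1.233 × 10⁻⁷
Phobos: (1.1 × 10¹⁶) / (9.4 × 10⁶)³ = 1.324 × 10⁻⁵
Ratio (larger/smaller) = 110

Phobos, by a factor of ≈ 110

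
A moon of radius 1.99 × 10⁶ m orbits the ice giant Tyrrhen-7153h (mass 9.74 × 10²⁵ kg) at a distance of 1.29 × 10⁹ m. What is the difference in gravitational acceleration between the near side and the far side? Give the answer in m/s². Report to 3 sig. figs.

2.41 × 10⁻⁵ m/s²

Δa = 4GMr/d³
   = 4 × (6.674 × 10⁻¹¹) × (9.74 × 10²⁵) × (1.99 × 10⁶) / (1.29 × 10⁹)³
   = 2.41 × 10⁻⁵ m/s²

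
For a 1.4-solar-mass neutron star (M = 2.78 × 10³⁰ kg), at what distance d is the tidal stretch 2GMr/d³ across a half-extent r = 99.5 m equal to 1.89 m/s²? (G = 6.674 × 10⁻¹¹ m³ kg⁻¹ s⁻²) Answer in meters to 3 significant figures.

2GMr/d³ = a_tidal  ⇒  d = (2GMr / a_tidal)^(1/3)
d = (2 × 6.674×10⁻¹¹ × (2.78 × 10³⁰) × (99.5) / (1.89))^(1/3)
  = 2.69 × 10⁷ m

2.69 × 10⁷ m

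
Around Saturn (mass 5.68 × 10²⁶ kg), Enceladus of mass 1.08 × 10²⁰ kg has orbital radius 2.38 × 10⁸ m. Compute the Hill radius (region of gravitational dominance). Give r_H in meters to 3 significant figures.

r_H ≈ a (m/3M)^(1/3)
    = (2.38 × 10⁸) × (1.08 × 10²⁰ / (3 × 5.68 × 10²⁶))^(1/3)
    = 9.49 × 10⁵ m

9.49 × 10⁵ m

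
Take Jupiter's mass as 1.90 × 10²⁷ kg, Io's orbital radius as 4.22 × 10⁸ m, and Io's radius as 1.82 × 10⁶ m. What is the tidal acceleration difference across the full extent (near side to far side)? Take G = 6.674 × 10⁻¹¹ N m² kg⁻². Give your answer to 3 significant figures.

1.23 × 10⁻² m/s²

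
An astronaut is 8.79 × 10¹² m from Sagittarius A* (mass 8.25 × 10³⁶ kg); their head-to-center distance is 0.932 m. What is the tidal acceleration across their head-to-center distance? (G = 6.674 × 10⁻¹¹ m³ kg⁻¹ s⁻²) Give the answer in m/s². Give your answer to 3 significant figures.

1.51 × 10⁻¹² m/s²

Δa = 2GMr/d³
   = 2 × (6.674 × 10⁻¹¹) × (8.25 × 10³⁶) × (0.932) / (8.79 × 10¹²)³
   = 1.51 × 10⁻¹² m/s²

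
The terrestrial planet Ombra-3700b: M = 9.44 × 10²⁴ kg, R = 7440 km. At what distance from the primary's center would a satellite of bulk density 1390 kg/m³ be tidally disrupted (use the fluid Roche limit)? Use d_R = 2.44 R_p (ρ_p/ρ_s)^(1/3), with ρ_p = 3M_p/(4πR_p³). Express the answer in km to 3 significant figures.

28700 km

ρ_p = 3M_p/(4πR_p³) = 3 × (9.44 × 10²⁴) / (4π × (7.44 × 10⁶ m)³) = 5470 kg/m³
d_R = 2.44 × 7440 km × (5470/1390)^(1/3)
    = 28700 km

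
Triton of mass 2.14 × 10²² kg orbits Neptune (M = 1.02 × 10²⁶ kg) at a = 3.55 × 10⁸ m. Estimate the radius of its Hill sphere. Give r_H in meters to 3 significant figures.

1.46 × 10⁷ m

r_H ≈ a (m/3M)^(1/3)
    = (3.55 × 10⁸) × (2.14 × 10²² / (3 × 1.02 × 10²⁶))^(1/3)
    = 1.46 × 10⁷ m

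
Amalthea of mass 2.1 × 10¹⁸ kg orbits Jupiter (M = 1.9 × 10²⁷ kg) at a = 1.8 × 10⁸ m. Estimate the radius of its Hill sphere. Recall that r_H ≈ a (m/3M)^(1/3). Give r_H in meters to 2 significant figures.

r_H ≈ a (m/3M)^(1/3)
    = (1.8 × 10⁸) × (2.1 × 10¹⁸ / (3 × 1.9 × 10²⁷))^(1/3)
    = 1.3 × 10⁵ m

1.3 × 10⁵ m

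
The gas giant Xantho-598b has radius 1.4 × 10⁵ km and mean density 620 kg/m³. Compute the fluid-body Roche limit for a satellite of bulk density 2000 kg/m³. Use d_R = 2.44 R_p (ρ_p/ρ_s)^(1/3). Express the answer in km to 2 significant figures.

d_R = 2.44 × 1.4 × 10⁵ km × (620/2000)^(1/3)
    = 2.3 × 10⁵ km

2.3 × 10⁵ km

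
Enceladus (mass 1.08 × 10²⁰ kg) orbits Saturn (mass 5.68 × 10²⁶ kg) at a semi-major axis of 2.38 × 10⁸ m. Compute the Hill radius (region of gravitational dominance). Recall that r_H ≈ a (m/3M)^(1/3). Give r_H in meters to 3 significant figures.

r_H ≈ a (m/3M)^(1/3)
    = (2.38 × 10⁸) × (1.08 × 10²⁰ / (3 × 5.68 × 10²⁶))^(1/3)
    = 9.49 × 10⁵ m

9.49 × 10⁵ m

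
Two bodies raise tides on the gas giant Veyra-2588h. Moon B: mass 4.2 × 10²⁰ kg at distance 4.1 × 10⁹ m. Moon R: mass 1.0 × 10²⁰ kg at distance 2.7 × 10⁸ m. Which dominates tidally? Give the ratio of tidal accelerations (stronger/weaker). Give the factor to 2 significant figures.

Moon R, by a factor of ≈ 830

Compare M/d³ for the two perturbers:
Moon B: (4.2 × 10²⁰) / (4.1 × 10⁹)³ = 6.094 × 10⁻⁹
Moon R: (1.0 × 10²⁰) / (2.7 × 10⁸)³ = 5.081 × 10⁻⁶
Ratio (larger/smaller) = 830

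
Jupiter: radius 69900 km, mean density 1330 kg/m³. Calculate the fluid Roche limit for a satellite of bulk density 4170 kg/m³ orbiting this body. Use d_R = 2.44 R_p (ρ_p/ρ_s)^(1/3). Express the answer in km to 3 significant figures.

d_R = 2.44 × 69900 km × (1330/4170)^(1/3)
    = 1.17 × 10⁵ km

1.17 × 10⁵ km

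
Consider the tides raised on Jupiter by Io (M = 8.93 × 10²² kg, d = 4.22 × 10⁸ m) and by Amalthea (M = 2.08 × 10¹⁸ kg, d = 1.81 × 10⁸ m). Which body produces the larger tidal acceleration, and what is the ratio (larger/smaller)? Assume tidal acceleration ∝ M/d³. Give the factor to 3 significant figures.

The tide-raising term goes as M/d³ (the gradient of a 1/d² field).
Io: (8.93 × 10²²) / (4.22 × 10⁸)³ = 1.188 × 10⁻³
Amalthea: (2.08 × 10¹⁸) / (1.81 × 10⁸)³ = 3.508 × 10⁻⁷
Ratio (larger/smaller) = 3390

Io, by a factor of ≈ 3390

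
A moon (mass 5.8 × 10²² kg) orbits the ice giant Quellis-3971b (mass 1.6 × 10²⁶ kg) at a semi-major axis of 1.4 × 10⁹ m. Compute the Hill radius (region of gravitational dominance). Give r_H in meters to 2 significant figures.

6.9 × 10⁷ m

r_H ≈ a (m/3M)^(1/3)
    = (1.4 × 10⁹) × (5.8 × 10²² / (3 × 1.6 × 10²⁶))^(1/3)
    = 6.9 × 10⁷ m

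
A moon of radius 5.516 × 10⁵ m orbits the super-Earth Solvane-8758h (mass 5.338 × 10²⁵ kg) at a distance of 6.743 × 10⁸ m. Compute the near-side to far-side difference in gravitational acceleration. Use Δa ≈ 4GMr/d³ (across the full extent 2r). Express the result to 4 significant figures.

2.564 × 10⁻⁵ m/s²

Δg = 4GMr/d³
   = 4 × (6.674 × 10⁻¹¹) × (5.338 × 10²⁵) × (5.516 × 10⁵) / (6.743 × 10⁸)³
   = 2.564 × 10⁻⁵ m/s²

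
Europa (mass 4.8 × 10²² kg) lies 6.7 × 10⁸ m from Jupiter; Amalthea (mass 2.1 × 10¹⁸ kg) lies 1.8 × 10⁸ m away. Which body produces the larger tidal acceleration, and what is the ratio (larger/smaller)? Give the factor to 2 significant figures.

Europa, by a factor of ≈ 440

Tidal acceleration ∝ M/d³, so compare M/d³ for each.
Europa: (4.8 × 10²²) / (6.7 × 10⁸)³ = 1.596 × 10⁻⁴
Amalthea: (2.1 × 10¹⁸) / (1.8 × 10⁸)³ = 3.601 × 10⁻⁷
Ratio (larger/smaller) = 440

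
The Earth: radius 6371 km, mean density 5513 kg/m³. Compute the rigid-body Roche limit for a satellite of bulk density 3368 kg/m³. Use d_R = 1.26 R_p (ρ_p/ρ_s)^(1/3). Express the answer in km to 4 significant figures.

9461 km

d_R = 1.26 × 6371 km × (5513/3368)^(1/3)
    = 9461 km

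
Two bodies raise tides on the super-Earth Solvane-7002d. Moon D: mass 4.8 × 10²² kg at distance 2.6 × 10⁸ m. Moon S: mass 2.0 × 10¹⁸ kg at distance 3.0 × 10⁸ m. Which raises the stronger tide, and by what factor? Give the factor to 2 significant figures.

The tide-raising term goes as M/d³ (the gradient of a 1/d² field).
Moon D: (4.8 × 10²²) / (2.6 × 10⁸)³ = 2.731 × 10⁻³
Moon S: (2.0 × 10¹⁸) / (3.0 × 10⁸)³ = 7.407 × 10⁻⁸
Ratio (larger/smaller) = 37000

Moon D, by a factor of ≈ 37000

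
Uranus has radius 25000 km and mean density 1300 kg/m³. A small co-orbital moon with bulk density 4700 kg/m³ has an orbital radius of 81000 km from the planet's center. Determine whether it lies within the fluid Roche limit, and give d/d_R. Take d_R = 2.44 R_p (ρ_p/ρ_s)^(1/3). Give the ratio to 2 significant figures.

d_R = 2.44 × (25000 km) × (1300/4700)^(1/3) = 39740 km
d/d_R = (81000) / (39740) = 2.0
Since d/d_R > 1, the body is outside the Roche limit.

outside; d/d_R ≈ 2.0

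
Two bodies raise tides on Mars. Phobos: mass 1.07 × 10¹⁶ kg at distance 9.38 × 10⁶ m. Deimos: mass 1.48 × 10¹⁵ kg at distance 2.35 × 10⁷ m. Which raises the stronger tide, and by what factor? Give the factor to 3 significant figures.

Phobos, by a factor of ≈ 114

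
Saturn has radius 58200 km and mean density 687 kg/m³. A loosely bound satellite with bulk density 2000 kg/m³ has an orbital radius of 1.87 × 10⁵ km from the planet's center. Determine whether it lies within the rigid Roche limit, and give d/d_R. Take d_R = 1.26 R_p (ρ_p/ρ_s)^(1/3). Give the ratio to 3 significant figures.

outside; d/d_R ≈ 3.64

d_R = 1.26 × (58200 km) × (687/2000)^(1/3) = 51360 km
d/d_R = (1.87 × 10⁵) / (51360) = 3.64
Since d/d_R > 1, the body is outside the Roche limit.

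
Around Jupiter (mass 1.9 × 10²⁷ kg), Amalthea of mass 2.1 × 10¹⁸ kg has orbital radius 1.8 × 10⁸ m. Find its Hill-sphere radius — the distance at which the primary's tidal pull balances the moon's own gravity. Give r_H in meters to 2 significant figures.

r_H ≈ a (m/3M)^(1/3)
    = (1.8 × 10⁸) × (2.1 × 10¹⁸ / (3 × 1.9 × 10²⁷))^(1/3)
    = 1.3 × 10⁵ m

1.3 × 10⁵ m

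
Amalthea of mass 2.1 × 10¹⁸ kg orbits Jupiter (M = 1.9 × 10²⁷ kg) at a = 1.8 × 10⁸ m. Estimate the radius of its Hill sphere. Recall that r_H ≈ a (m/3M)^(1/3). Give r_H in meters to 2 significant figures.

1.3 × 10⁵ m

r_H ≈ a (m/3M)^(1/3)
    = (1.8 × 10⁸) × (2.1 × 10¹⁸ / (3 × 1.9 × 10²⁷))^(1/3)
    = 1.3 × 10⁵ m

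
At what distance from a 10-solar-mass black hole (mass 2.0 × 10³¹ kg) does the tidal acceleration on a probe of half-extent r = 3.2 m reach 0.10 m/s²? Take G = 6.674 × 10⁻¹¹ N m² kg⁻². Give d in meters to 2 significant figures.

2GMr/d³ = a_tidal  ⇒  d = (2GMr / a_tidal)^(1/3)
d = (2 × 6.674×10⁻¹¹ × (2.0 × 10³¹) × (3.2) / (0.10))^(1/3)
  = 4.4 × 10⁷ m

4.4 × 10⁷ m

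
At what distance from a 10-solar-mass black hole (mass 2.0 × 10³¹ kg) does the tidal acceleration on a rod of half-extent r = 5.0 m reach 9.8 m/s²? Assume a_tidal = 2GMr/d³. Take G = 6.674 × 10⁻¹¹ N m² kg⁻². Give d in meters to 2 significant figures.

2GMr/d³ = a_tidal  ⇒  d = (2GMr / a_tidal)^(1/3)
d = (2 × 6.674×10⁻¹¹ × (2.0 × 10³¹) × (5.0) / (9.8))^(1/3)
  = 1.1 × 10⁷ m

1.1 × 10⁷ m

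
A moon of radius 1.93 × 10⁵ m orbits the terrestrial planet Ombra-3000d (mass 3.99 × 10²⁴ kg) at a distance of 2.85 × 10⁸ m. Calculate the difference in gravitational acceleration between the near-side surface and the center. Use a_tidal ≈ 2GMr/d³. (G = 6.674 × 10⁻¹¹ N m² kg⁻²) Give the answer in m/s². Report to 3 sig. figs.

4.44 × 10⁻⁶ m/s²

The tidal stretch is the gradient of GM/d² times the body's extent r, hence the 1/d³ dependence.
Δa = 2GMr/d³
   = 2 × (6.674 × 10⁻¹¹) × (3.99 × 10²⁴) × (1.93 × 10⁵) / (2.85 × 10⁸)³
   = 4.44 × 10⁻⁶ m/s²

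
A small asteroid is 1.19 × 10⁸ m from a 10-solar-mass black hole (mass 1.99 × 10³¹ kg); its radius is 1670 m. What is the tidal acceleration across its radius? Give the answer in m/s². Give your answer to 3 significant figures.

2.63 m/s²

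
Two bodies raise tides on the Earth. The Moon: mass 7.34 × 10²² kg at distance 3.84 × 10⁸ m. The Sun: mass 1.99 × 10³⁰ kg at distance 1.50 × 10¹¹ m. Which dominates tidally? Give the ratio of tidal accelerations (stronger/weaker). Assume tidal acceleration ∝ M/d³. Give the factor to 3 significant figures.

Compare M/d³ for the two perturbers:
The Moon: (7.34 × 10²²) / (3.84 × 10⁸)³ = 1.296 × 10⁻³
The Sun: (1.99 × 10³⁰) / (1.50 × 10¹¹)³ = 5.896 × 10⁻⁴
Ratio (larger/smaller) = 2.20

The Moon, by a factor of ≈ 2.20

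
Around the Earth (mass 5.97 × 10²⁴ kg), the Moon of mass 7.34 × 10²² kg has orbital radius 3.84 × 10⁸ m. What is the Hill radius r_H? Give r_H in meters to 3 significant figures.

6.15 × 10⁷ m

r_H ≈ a (m/3M)^(1/3)
    = (3.84 × 10⁸) × (7.34 × 10²² / (3 × 5.97 × 10²⁴))^(1/3)
    = 6.15 × 10⁷ m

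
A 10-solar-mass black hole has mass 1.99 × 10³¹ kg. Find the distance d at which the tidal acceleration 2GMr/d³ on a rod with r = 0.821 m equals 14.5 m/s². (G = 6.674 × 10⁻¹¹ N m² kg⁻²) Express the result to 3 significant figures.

2GMr/d³ = a_tidal  ⇒  d = (2GMr / a_tidal)^(1/3)
d = (2 × 6.674×10⁻¹¹ × (1.99 × 10³¹) × (0.821) / (14.5))^(1/3)
  = 5.32 × 10⁶ m

5.32 × 10⁶ m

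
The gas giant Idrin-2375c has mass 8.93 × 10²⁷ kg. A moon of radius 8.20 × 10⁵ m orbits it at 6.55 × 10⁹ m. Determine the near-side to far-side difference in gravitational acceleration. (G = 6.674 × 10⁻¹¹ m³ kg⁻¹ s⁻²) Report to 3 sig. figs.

a_tidal = 4GMr/d³
        = 4 × (6.674 × 10⁻¹¹) × (8.93 × 10²⁷) × (8.20 × 10⁵) / (6.55 × 10⁹)³
        = 6.96 × 10⁻⁶ m/s²

6.96 × 10⁻⁶ m/s²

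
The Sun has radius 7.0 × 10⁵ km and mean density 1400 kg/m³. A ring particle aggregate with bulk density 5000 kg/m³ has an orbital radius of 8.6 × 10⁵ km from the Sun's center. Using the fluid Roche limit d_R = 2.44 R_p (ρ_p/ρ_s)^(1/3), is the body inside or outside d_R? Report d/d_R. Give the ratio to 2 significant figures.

inside; d/d_R ≈ 0.77

d_R = 2.44 × (7.0 × 10⁵ km) × (1400/5000)^(1/3) = 1.117 × 10⁶ km
d/d_R = (8.6 × 10⁵) / (1.117 × 10⁶) = 0.77
Since d/d_R < 1, the body is inside the Roche limit.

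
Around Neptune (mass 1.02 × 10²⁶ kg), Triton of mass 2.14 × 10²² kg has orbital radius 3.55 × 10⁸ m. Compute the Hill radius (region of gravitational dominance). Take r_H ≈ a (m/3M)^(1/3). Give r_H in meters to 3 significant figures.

1.46 × 10⁷ m

r_H ≈ a (m/3M)^(1/3)
    = (3.55 × 10⁸) × (2.14 × 10²² / (3 × 1.02 × 10²⁶))^(1/3)
    = 1.46 × 10⁷ m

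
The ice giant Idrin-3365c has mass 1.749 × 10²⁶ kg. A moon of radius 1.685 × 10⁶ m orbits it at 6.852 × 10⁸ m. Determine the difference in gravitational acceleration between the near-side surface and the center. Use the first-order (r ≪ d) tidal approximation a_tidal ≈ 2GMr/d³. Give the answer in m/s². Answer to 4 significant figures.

1.223 × 10⁻⁴ m/s²

Δg = 2GMr/d³
   = 2 × (6.674 × 10⁻¹¹) × (1.749 × 10²⁶) × (1.685 × 10⁶) / (6.852 × 10⁸)³
   = 1.223 × 10⁻⁴ m/s²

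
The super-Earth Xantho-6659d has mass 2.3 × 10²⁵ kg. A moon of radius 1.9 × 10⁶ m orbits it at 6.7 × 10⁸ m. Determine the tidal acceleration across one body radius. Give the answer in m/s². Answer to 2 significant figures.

Δg = 2GMr/d³
   = 2 × (6.674 × 10⁻¹¹) × (2.3 × 10²⁵) × (1.9 × 10⁶) / (6.7 × 10⁸)³
   = 1.9 × 10⁻⁵ m/s²

1.9 × 10⁻⁵ m/s²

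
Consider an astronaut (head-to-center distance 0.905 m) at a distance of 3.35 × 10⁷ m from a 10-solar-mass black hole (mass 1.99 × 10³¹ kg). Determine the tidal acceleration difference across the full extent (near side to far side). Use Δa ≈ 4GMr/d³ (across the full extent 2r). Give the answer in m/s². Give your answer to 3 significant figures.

Δg = 4GMr/d³
   = 4 × (6.674 × 10⁻¹¹) × (1.99 × 10³¹) × (0.905) / (3.35 × 10⁷)³
   = 1.28 × 10⁻¹ m/s²

1.28 × 10⁻¹ m/s²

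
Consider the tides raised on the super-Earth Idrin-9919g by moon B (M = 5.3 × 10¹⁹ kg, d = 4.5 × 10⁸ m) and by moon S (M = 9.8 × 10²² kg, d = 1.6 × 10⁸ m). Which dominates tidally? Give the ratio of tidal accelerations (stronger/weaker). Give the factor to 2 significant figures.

Tidal stretch scales as M/d³; compute that for each body.
Moon B: (5.3 × 10¹⁹) / (4.5 × 10⁸)³ = 5.816 × 10⁻⁷
Moon S: (9.8 × 10²²) / (1.6 × 10⁸)³ = 2.393 × 10⁻²
Ratio (larger/smaller) = 41000

Moon S, by a factor of ≈ 41000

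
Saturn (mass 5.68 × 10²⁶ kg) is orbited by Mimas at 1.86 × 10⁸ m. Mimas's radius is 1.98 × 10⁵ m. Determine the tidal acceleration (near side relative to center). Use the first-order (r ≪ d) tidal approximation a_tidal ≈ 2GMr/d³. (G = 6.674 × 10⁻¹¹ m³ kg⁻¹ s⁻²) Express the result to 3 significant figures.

2.33 × 10⁻³ m/s²

Δg = 2GMr/d³
   = 2 × (6.674 × 10⁻¹¹) × (5.68 × 10²⁶) × (1.98 × 10⁵) / (1.86 × 10⁸)³
   = 2.33 × 10⁻³ m/s²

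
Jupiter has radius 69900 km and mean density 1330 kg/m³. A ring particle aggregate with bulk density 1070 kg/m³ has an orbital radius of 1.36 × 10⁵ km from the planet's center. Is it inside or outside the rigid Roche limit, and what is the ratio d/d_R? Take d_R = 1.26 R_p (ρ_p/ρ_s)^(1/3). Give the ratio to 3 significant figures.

d_R = 1.26 × (69900 km) × (1330/1070)^(1/3) = 94700 km
d/d_R = (1.36 × 10⁵) / (94700) = 1.44
Since d/d_R > 1, the body is outside the Roche limit.

outside; d/d_R ≈ 1.44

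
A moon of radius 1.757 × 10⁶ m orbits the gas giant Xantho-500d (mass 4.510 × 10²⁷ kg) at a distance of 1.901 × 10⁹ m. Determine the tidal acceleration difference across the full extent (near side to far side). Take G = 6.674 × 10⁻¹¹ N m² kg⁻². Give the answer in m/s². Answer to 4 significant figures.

3.079 × 10⁻⁴ m/s²

Δa = 4GMr/d³
   = 4 × (6.674 × 10⁻¹¹) × (4.510 × 10²⁷) × (1.757 × 10⁶) / (1.901 × 10⁹)³
   = 3.079 × 10⁻⁴ m/s²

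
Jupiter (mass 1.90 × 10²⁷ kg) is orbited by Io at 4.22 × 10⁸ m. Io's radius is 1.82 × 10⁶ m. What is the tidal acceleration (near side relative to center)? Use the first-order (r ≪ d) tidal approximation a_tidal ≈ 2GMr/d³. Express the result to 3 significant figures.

6.14 × 10⁻³ m/s²

a_tidal = 2GMr/d³
        = 2 × (6.674 × 10⁻¹¹) × (1.90 × 10²⁷) × (1.82 × 10⁶) / (4.22 × 10⁸)³
        = 6.14 × 10⁻³ m/s²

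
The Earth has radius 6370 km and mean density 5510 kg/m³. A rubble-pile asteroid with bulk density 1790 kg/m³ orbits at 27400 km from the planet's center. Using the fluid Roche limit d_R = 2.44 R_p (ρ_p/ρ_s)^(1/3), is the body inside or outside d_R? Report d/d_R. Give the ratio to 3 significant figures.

d_R = 2.44 × (6370 km) × (5510/1790)^(1/3) = 22610 km
d/d_R = (27400) / (22610) = 1.21
Since d/d_R > 1, the body is outside the Roche limit.

outside; d/d_R ≈ 1.21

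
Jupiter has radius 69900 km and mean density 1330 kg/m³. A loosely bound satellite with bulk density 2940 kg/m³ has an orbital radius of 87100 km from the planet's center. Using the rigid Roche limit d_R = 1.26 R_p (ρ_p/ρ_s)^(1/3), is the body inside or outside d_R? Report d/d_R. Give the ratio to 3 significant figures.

outside; d/d_R ≈ 1.29

d_R = 1.26 × (69900 km) × (1330/2940)^(1/3) = 67610 km
d/d_R = (87100) / (67610) = 1.29
Since d/d_R > 1, the body is outside the Roche limit.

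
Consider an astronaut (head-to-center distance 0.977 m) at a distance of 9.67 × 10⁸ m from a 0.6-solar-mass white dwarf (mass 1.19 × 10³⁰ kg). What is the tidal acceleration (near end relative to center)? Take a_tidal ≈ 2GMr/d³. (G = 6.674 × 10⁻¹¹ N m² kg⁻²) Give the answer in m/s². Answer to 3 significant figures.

Differencing GM/(d−r)² and GM/d² to first order in r/d gives 2GMr/d³.
Δg = 2GMr/d³
   = 2 × (6.674 × 10⁻¹¹) × (1.19 × 10³⁰) × (0.977) / (9.67 × 10⁸)³
   = 1.72 × 10⁻⁷ m/s²

1.72 × 10⁻⁷ m/s²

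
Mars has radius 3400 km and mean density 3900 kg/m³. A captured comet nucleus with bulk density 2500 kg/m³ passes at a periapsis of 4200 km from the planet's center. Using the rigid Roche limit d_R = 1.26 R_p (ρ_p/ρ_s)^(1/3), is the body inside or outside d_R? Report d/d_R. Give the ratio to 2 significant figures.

inside; d/d_R ≈ 0.85

d_R = 1.26 × (3400 km) × (3900/2500)^(1/3) = 4968 km
d/d_R = (4200) / (4968) = 0.85
Since d/d_R < 1, the body is inside the Roche limit.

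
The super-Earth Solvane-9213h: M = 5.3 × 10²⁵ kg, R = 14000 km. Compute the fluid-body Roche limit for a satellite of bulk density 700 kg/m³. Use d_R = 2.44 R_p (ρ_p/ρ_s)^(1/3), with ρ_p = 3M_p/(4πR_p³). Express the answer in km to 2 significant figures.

ρ_p = 3M_p/(4πR_p³) = 3 × (5.3 × 10²⁵) / (4π × (1.4 × 10⁷ m)³) = 4600 kg/m³
d_R = 2.44 × 14000 km × (4600/700)^(1/3)
    = 64000 km

64000 km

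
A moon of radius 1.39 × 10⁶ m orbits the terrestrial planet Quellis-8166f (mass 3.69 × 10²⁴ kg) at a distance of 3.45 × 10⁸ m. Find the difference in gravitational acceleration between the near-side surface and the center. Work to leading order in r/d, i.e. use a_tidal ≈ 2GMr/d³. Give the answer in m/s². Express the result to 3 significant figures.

1.67 × 10⁻⁵ m/s²

Δg = 2GMr/d³
   = 2 × (6.674 × 10⁻¹¹) × (3.69 × 10²⁴) × (1.39 × 10⁶) / (3.45 × 10⁸)³
   = 1.67 × 10⁻⁵ m/s²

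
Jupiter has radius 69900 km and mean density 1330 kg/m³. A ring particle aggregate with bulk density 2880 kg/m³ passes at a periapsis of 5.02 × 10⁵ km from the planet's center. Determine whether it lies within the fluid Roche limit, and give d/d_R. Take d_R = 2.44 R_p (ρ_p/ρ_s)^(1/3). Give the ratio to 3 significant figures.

outside; d/d_R ≈ 3.81

d_R = 2.44 × (69900 km) × (1330/2880)^(1/3) = 1.318 × 10⁵ km
d/d_R = (5.02 × 10⁵) / (1.318 × 10⁵) = 3.81
Since d/d_R > 1, the body is outside the Roche limit.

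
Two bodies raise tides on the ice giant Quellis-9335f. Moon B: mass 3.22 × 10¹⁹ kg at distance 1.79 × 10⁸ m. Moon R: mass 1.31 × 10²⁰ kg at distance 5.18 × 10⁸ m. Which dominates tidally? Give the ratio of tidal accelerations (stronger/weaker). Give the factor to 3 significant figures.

The tide-raising term goes as M/d³ (the gradient of a 1/d² field).
Moon B: (3.22 × 10¹⁹) / (1.79 × 10⁸)³ = 5.614 × 10⁻⁶
Moon R: (1.31 × 10²⁰) / (5.18 × 10⁸)³ = 9.425 × 10⁻⁷
Ratio (larger/smaller) = 5.96

Moon B, by a factor of ≈ 5.96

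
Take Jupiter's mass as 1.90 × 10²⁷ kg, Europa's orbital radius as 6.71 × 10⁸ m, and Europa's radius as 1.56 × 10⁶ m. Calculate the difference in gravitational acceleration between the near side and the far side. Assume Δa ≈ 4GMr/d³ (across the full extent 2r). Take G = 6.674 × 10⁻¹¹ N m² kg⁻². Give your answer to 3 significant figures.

Δa = 4GMr/d³
   = 4 × (6.674 × 10⁻¹¹) × (1.90 × 10²⁷) × (1.56 × 10⁶) / (6.71 × 10⁸)³
   = 2.62 × 10⁻³ m/s²

2.62 × 10⁻³ m/s²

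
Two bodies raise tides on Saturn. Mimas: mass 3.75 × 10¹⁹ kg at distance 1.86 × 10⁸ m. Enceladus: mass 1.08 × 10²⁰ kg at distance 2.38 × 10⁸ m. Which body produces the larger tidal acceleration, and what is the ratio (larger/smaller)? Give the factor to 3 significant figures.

Enceladus, by a factor of ≈ 1.37

Compare M/d³ for the two perturbers:
Mimas: (3.75 × 10¹⁹) / (1.86 × 10⁸)³ = 5.828 × 10⁻⁶
Enceladus: (1.08 × 10²⁰) / (2.38 × 10⁸)³ = 8.011 × 10⁻⁶
Ratio (larger/smaller) = 1.37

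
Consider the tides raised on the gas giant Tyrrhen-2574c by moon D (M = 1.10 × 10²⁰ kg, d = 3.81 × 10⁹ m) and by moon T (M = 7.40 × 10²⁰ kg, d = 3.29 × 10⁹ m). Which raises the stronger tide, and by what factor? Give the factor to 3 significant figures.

Compare M/d³ for the two perturbers:
Moon D: (1.10 × 10²⁰) / (3.81 × 10⁹)³ = 1.989 × 10⁻⁹
Moon T: (7.40 × 10²⁰) / (3.29 × 10⁹)³ = 2.078 × 10⁻⁸
Ratio (larger/smaller) = 10.4

Moon T, by a factor of ≈ 10.4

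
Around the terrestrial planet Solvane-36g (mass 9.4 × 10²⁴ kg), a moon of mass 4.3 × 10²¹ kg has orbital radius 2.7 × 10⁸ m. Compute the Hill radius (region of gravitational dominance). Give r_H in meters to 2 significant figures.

r_H ≈ a (m/3M)^(1/3)
    = (2.7 × 10⁸) × (4.3 × 10²¹ / (3 × 9.4 × 10²⁴))^(1/3)
    = 1.4 × 10⁷ m

1.4 × 10⁷ m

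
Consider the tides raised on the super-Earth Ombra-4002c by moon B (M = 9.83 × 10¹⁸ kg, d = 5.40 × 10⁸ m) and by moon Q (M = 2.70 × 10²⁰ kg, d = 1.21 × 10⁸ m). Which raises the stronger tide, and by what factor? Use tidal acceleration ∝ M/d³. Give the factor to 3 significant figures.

Tidal acceleration ∝ M/d³, so compare M/d³ for each.
Moon B: (9.83 × 10¹⁸) / (5.40 × 10⁸)³ = 6.243 × 10⁻⁸
Moon Q: (2.70 × 10²⁰) / (1.21 × 10⁸)³ = 1.524 × 10⁻⁴
Ratio (larger/smaller) = 2440

Moon Q, by a factor of ≈ 2440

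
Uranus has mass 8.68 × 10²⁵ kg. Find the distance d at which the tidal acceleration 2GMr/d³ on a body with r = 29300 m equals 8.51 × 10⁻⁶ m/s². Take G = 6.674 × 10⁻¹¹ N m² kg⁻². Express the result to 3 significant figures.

3.42 × 10⁸ m

2GMr/d³ = a_tidal  ⇒  d = (2GMr / a_tidal)^(1/3)
d = (2 × 6.674×10⁻¹¹ × (8.68 × 10²⁵) × (29300) / (8.51 × 10⁻⁶))^(1/3)
  = 3.42 × 10⁸ m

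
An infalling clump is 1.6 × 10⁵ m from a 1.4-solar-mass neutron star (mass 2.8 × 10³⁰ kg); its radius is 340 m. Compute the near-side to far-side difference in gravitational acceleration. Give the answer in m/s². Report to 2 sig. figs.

Δa = 4GMr/d³
   = 4 × (6.674 × 10⁻¹¹) × (2.8 × 10³⁰) × (340) / (1.6 × 10⁵)³
   = 6.2 × 10⁷ m/s²

6.2 × 10⁷ m/s²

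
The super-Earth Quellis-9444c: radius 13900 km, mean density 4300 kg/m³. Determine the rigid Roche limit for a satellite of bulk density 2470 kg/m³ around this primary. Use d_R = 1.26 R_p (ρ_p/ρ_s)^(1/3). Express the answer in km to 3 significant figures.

d_R = 1.26 × 13900 km × (4300/2470)^(1/3)
    = 21100 km

21100 km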